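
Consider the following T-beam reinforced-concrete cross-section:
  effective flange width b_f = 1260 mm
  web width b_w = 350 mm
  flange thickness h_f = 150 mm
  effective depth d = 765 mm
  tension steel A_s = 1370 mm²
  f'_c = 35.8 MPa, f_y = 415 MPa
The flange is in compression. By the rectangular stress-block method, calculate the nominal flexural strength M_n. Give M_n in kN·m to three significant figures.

M_n ≈ 431 kN·m

Tension: T = A_s f_y = 1370 × 415 = 568550 N.
Try a within the flange: a = T/(0.85 f'_c b_f) = 568550/(0.85 × 35.8 × 1260) = 14.83 mm.
Since a = 14.83 ≤ h_f = 150 mm, the stress block lies entirely in the flange; analyse as a rectangular beam of width b_f.
M_n = T(d − a/2) = 568550 × (765 − 7.415) = 430.72 × 10⁶ N·mm.
M_n = 430.72 kN·m.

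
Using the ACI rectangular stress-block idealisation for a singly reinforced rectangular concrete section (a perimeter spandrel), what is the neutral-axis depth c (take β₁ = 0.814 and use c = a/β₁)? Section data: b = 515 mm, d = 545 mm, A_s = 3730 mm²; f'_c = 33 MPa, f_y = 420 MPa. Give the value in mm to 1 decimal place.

T = A_s f_y = 3730 × 420 = 1566600 N = 1566.6 kN.
Setting C = 0.85 f'_c a b equal to T: a = 1566600/(0.85 × 33 × 515) = 108.447 mm.
With β₁ = 0.814, c = a/β₁ = 108.447/0.814 = 133.2 mm.

c ≈ 133.2 mm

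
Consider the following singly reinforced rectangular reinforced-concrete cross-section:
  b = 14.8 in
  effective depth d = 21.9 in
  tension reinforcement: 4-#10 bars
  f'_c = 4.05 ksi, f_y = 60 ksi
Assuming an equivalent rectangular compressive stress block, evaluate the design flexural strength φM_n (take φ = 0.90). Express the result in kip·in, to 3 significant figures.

A_s = 4 × 1.27 = 5.08 in².
T = A_s f_y = 5.08 × 60 = 304.8 kips.
a = T/(0.85 f'_c b) = 304.8/(0.85 × 4.05 × 14.8) = 5.982 in.
M_n = T(d − a/2) = 304.8 × (21.9 − 2.991) = 5763.5 kip·in.
φM_n = 0.90 × 5763.5 = 5187.2 kip·in.

φM_n ≈ 5190 kip·in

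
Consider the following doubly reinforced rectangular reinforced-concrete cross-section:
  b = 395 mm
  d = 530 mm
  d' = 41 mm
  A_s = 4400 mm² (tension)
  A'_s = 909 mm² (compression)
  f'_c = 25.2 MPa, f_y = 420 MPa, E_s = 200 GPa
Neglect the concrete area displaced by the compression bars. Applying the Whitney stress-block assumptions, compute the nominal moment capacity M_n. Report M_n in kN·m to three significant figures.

Assume both tension and compression steel yield.
Net tension couple steel: A_s − A'_s = 3491 mm².
a = (A_s − A'_s) f_y / (0.85 f'_c b) = 1466220/(0.85 × 25.2 × 395) = 173.29 mm.
c = a/β₁ = 173.29/0.85 = 203.87 mm; ε'_s = 0.003(c − d')/c = 0.0024 ≥ f_y/E_s = 0.0021, so compression steel does yield.
M_n = (A_s − A'_s) f_y (d − a/2) + A'_s f_y (d − d') = [1466220 × (530 − 86.645) + 381780 × (530 − 41)] × 10⁻⁶ = 650.06 + 186.69 = 836.75 kN·m.

M_n ≈ 837 kN·m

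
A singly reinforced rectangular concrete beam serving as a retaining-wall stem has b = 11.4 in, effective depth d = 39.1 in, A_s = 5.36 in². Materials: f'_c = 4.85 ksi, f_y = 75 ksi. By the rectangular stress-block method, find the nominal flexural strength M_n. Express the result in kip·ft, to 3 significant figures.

T = A_s f_y = 5.36 × 75 = 402 kips.
a = T/(0.85 f'_c b) = 402/(0.85 × 4.85 × 11.4) = 8.554 in.
M_n = T(d − a/2) = 402 × (39.1 − 4.277) = 13998.8 kip·in = 13998.8/12 = 1166.57 kip·ft.

M_n ≈ 1170 kip·ft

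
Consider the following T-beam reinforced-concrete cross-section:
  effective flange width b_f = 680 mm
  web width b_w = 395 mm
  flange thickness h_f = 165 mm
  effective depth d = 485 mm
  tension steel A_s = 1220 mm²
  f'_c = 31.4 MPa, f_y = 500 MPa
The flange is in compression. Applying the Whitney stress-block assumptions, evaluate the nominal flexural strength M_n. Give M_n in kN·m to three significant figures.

M_n ≈ 286 kN·m

Tension: T = A_s f_y = 1220 × 500 = 610000 N.
Try a within the flange: a = T/(0.85 f'_c b_f) = 610000/(0.85 × 31.4 × 680) = 33.61 mm.
Since a = 33.61 ≤ h_f = 165 mm, the stress block lies entirely in the flange; analyse as a rectangular beam of width b_f.
M_n = T(d − a/2) = 610000 × (485 − 16.805) = 285.60 × 10⁶ N·mm.
M_n = 285.60 kN·m.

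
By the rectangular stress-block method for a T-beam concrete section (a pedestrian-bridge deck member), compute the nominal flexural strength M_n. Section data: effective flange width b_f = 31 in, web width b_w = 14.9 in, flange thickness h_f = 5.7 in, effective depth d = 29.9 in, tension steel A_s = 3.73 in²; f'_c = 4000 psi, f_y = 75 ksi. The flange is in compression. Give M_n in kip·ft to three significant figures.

Tension: T = A_s f_y = 3.73 × 75 = 279.75 kips.
Try a within the flange: a = T/(0.85 f'_c b_f) = 279.75/(0.85 × 4 × 31) = 2.654 in.
Since a = 2.654 ≤ h_f = 5.7 in, the stress block lies entirely in the flange; analyse as a rectangular beam of width b_f.
M_n = T(d − a/2) = 279.75 × (29.9 − 1.327) = 7993.3 kip·in.
M_n = 7993.3/12 = 666.11 kip·ft.

M_n ≈ 666 kip·ft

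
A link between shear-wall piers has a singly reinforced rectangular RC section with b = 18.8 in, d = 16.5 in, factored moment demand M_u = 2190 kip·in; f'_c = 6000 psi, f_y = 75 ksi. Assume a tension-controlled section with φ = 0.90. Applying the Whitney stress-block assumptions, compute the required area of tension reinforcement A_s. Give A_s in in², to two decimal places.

A_s ≈ 2.07 in²

M_n = M_u/φ = 2190/0.90 = 2433.33 kip·in.
From M_n = 0.85 f'_c a b (d − a/2):
a = d − √(d² − 2M_n/(0.85 f'_c b)) = 16.5 − √(16.5² − 2 × 2433.33/(0.85 × 6 × 18.8)) = 1.617 in.
A_s = 0.85 f'_c a b / f_y = 0.85 × 6 × 1.617 × 18.8 / 75 = 2.067 in².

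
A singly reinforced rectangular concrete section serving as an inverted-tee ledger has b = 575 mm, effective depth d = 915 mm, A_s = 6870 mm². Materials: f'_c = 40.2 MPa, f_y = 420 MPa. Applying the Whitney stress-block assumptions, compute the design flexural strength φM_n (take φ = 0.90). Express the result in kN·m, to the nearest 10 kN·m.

φM_n ≈ 2190 kN·m

T = A_s f_y = 6870 × 420 = 2885400 N = 2885.4 kN.
From C = T: a = T/(0.85 f'_c b) = 2885400/(0.85 × 40.2 × 575) = 146.86 mm.
M_n = T(d − a/2) = 2885.4 kN × (915 − 73.43) mm = 2428.27 kN·m.
φM_n = 0.90 × 2428.27 = 2185.44 kN·m.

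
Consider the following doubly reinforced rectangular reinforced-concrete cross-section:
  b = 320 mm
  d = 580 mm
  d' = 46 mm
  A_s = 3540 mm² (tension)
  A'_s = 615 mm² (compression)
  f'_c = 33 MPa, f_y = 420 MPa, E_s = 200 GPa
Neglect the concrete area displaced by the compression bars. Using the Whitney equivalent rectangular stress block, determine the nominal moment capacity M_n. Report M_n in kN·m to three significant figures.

Assume both tension and compression steel yield.
Net tension couple steel: A_s − A'_s = 2925 mm².
a = (A_s − A'_s) f_y / (0.85 f'_c b) = 1228500/(0.85 × 33 × 320) = 136.86 mm.
c = a/β₁ = 136.86/0.814 = 168.13 mm; ε'_s = 0.003(c − d')/c = 0.0022 ≥ f_y/E_s = 0.0021, so compression steel does yield.
M_n = (A_s − A'_s) f_y (d − a/2) + A'_s f_y (d − d') = [1228500 × (580 − 68.43) + 258300 × (580 − 46)] × 10⁻⁶ = 628.46 + 137.93 = 766.39 kN·m.

M_n ≈ 766 kN·m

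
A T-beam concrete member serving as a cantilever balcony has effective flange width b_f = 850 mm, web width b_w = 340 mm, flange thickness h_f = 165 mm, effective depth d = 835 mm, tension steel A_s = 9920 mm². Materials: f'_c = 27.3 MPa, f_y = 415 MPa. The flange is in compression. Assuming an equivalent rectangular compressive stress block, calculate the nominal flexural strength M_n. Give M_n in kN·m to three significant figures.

M_n ≈ 2980 kN·m

Tension: T = A_s f_y = 9920 × 415 = 4116800 N.
Try a within the flange: a = T/(0.85 f'_c b_f) = 4116800/(0.85 × 27.3 × 850) = 208.72 mm.
a = 208.72 > h_f = 165 mm: the block extends into the web. Split into flange-overhang and web parts.
C_f = 0.85 f'_c (b_f − b_w) h_f = 0.85 × 27.3 × (850 − 340) × 165 = 1952701 N.
Remaining web compression depth: a_w = (T − C_f)/(0.85 f'_c b_w) = (4116800 − 1952701)/(0.85 × 27.3 × 340) = 274.29 mm.
M_n = C_f(d − h_f/2) + (T − C_f)(d − a_w/2) = 1952701 × (835 − 82.5) + 2164099 × (835 − 137.145) = 1469.41 + 1510.23 = 2979.64 × 10⁶ N·mm.
M_n = 2979.64 kN·m.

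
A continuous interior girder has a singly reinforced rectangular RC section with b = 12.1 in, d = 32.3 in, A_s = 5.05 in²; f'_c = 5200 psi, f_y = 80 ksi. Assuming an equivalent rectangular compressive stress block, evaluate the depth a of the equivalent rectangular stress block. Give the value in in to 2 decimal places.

a ≈ 7.55 in

T = A_s f_y = 5.05 × 80 = 404 kips.
a = T/(0.85 f'_c b) = 404/(0.85 × 5.2 × 12.1) = 7.55 in.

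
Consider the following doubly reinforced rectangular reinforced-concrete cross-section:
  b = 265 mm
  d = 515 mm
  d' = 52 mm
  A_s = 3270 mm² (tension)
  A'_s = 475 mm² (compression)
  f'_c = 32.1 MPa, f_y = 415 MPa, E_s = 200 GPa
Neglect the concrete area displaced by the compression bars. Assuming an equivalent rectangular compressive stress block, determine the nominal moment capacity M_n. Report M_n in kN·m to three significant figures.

Assume both tension and compression steel yield.
Net tension couple steel: A_s − A'_s = 2795 mm².
a = (A_s − A'_s) f_y / (0.85 f'_c b) = 1159925/(0.85 × 32.1 × 265) = 160.42 mm.
c = a/β₁ = 160.42/0.821 = 195.40 mm; ε'_s = 0.003(c − d')/c = 0.0022 ≥ f_y/E_s = 0.0021, so compression steel does yield.
M_n = (A_s − A'_s) f_y (d − a/2) + A'_s f_y (d − d') = [1159925 × (515 − 80.21) + 197125 × (515 − 52)] × 10⁻⁶ = 504.32 + 91.27 = 595.59 kN·m.

M_n ≈ 596 kN·m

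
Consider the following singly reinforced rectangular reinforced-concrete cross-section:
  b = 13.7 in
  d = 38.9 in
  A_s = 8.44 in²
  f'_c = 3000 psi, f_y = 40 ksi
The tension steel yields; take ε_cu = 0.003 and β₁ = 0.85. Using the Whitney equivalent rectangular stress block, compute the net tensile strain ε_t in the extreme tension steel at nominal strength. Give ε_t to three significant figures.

ε_t ≈ 0.00726

a = A_s f_y/(0.85 f'_c b) = 9.664 in.
β₁ = 0.85, so c = a/β₁ = 9.664/0.85 = 11.369 in.
From the linear strain diagram with ε_cu = 0.003: ε_t = 0.003 (d − c)/c = 0.003 × (38.9 − 11.369)/11.369 = 0.00726.
Since ε_t ≥ 0.005, the section is tension-controlled.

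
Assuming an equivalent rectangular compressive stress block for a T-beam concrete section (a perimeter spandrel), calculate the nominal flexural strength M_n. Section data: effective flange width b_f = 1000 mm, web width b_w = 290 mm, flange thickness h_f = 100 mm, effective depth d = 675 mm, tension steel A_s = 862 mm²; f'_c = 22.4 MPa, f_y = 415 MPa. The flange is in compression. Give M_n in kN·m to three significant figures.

Tension: T = A_s f_y = 862 × 415 = 357730 N.
Try a within the flange: a = T/(0.85 f'_c b_f) = 357730/(0.85 × 22.4 × 1000) = 18.79 mm.
Since a = 18.79 ≤ h_f = 100 mm, the stress block lies entirely in the flange; analyse as a rectangular beam of width b_f.
M_n = T(d − a/2) = 357730 × (675 − 9.395) = 238.11 × 10⁶ N·mm.
M_n = 238.11 kN·m.

M_n ≈ 238 kN·m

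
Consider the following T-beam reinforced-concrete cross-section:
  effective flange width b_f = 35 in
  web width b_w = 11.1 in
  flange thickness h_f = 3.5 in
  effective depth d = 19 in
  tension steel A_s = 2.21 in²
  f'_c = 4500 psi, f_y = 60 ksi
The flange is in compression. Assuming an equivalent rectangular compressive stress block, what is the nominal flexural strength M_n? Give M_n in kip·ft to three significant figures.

M_n ≈ 204 kip·ft

Tension: T = A_s f_y = 2.21 × 60 = 132.6 kips.
Try a within the flange: a = T/(0.85 f'_c b_f) = 132.6/(0.85 × 4.5 × 35) = 0.990 in.
Since a = 0.990 ≤ h_f = 3.5 in, the stress block lies entirely in the flange; analyse as a rectangular beam of width b_f.
M_n = T(d − a/2) = 132.6 × (19 − 0.495) = 2453.8 kip·in.
M_n = 2453.8/12 = 204.48 kip·ft.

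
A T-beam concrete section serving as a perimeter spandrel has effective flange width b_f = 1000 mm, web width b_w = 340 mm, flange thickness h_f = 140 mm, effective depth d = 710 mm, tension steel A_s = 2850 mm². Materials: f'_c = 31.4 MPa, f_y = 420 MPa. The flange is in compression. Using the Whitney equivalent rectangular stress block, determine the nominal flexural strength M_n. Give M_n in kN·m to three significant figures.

Tension: T = A_s f_y = 2850 × 420 = 1197000 N.
Try a within the flange: a = T/(0.85 f'_c b_f) = 1197000/(0.85 × 31.4 × 1000) = 44.85 mm.
Since a = 44.85 ≤ h_f = 140 mm, the stress block lies entirely in the flange; analyse as a rectangular beam of width b_f.
M_n = T(d − a/2) = 1197000 × (710 − 22.425) = 823.03 × 10⁶ N·mm.
M_n = 823.03 kN·m.

M_n ≈ 823 kN·m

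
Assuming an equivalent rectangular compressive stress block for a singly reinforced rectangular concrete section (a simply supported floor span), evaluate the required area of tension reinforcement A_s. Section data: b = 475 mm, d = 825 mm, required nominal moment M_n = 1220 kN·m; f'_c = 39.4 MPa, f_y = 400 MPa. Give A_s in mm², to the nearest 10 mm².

A_s ≈ 3930 mm²

With M_n = 0.85 f'_c a b (d − a/2), solve the quadratic for a:
a = d − √(d² − 2M_n/(0.85 f'_c b)) = 825 − √(825² − 2 × 1220×10⁶/(0.85 × 39.4 × 475)) = 98.89 mm.
A_s = 0.85 f'_c a b / f_y = 0.85 × 39.4 × 98.89 × 475 / 400 = 3932.8 mm².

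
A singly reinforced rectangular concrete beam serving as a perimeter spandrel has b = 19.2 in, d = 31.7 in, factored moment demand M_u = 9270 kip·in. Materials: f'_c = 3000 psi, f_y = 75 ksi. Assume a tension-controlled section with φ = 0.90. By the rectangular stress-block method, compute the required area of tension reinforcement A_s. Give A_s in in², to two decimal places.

M_n = M_u/φ = 9270/0.90 = 10300 kip·in.
From M_n = 0.85 f'_c a b (d − a/2):
a = d − √(d² − 2M_n/(0.85 f'_c b)) = 31.7 − √(31.7² − 2 × 10300/(0.85 × 3 × 19.2)) = 7.531 in.
A_s = 0.85 f'_c a b / f_y = 0.85 × 3 × 7.531 × 19.2 / 75 = 4.916 in².

A_s ≈ 4.92 in²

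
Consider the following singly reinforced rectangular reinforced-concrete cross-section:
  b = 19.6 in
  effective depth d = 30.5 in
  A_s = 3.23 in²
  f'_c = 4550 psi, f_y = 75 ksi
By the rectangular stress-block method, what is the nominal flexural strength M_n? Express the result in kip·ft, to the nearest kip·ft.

T = A_s f_y = 3.23 × 75 = 242.25 kips.
a = T/(0.85 f'_c b) = 242.25/(0.85 × 4.55 × 19.6) = 3.196 in.
M_n = T(d − a/2) = 242.25 × (30.5 − 1.598) = 7001.5 kip·in = 7001.5/12 = 583.46 kip·ft.

M_n ≈ 583 kip·ft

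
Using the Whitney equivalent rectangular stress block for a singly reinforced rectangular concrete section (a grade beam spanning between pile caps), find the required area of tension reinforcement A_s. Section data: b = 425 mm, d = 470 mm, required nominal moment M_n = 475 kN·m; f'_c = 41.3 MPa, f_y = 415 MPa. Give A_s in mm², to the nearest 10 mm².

A_s ≈ 2640 mm²

With M_n = 0.85 f'_c a b (d − a/2), solve the quadratic for a:
a = d − √(d² − 2M_n/(0.85 f'_c b)) = 470 − √(470² − 2 × 475×10⁶/(0.85 × 41.3 × 425)) = 73.48 mm.
A_s = 0.85 f'_c a b / f_y = 0.85 × 41.3 × 73.48 × 425 / 415 = 2641.7 mm².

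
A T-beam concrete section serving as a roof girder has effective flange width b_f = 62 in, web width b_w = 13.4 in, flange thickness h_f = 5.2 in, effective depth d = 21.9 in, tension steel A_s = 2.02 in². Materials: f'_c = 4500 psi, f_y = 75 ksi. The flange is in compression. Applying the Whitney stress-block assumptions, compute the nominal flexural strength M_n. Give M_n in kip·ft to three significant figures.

M_n ≈ 272 kip·ft

Tension: T = A_s f_y = 2.02 × 75 = 151.5 kips.
Try a within the flange: a = T/(0.85 f'_c b_f) = 151.5/(0.85 × 4.5 × 62) = 0.639 in.
Since a = 0.639 ≤ h_f = 5.2 in, the stress block lies entirely in the flange; analyse as a rectangular beam of width b_f.
M_n = T(d − a/2) = 151.5 × (21.9 − 0.3195) = 3269.4 kip·in.
M_n = 3269.4/12 = 272.45 kip·ft.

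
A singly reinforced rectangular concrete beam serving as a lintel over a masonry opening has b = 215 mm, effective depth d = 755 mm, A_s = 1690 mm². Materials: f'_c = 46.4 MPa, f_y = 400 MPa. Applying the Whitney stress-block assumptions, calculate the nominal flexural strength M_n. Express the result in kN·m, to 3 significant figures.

T = A_s f_y = 1690 × 400 = 676000 N = 676 kN.
From C = T: a = T/(0.85 f'_c b) = 676000/(0.85 × 46.4 × 215) = 79.72 mm.
M_n = T(d − a/2) = 676 kN × (755 − 39.86) mm = 483.43 kN·m.

M_n ≈ 483 kN·m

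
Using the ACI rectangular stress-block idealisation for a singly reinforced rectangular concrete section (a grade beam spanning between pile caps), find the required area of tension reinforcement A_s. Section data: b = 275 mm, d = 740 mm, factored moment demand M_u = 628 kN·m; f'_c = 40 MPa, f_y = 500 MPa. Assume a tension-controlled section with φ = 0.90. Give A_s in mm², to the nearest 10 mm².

M_n = M_u/φ = 628/0.90 = 697.778 kN·m.
With M_n = 0.85 f'_c a b (d − a/2), solve the quadratic for a:
a = d − √(d² − 2M_n/(0.85 f'_c b)) = 740 − √(740² − 2 × 697.778×10⁶/(0.85 × 40 × 275)) = 108.86 mm.
A_s = 0.85 f'_c a b / f_y = 0.85 × 40 × 108.86 × 275 / 500 = 2035.7 mm².

A_s ≈ 2040 mm²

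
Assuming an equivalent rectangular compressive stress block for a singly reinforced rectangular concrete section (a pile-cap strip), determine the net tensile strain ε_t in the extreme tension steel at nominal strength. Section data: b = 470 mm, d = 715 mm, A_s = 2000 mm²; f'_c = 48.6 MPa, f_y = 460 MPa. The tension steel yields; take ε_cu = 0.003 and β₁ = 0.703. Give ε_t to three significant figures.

a = A_s f_y/(0.85 f'_c b) = 47.38 mm.
β₁ = 0.703, so c = a/β₁ = 47.38/0.703 = 67.40 mm.
From the linear strain diagram with ε_cu = 0.003: ε_t = 0.003 (d − c)/c = 0.003 × (715 − 67.40)/67.40 = 0.0288.
Since ε_t ≥ 0.005, the section is tension-controlled.

ε_t ≈ 0.0288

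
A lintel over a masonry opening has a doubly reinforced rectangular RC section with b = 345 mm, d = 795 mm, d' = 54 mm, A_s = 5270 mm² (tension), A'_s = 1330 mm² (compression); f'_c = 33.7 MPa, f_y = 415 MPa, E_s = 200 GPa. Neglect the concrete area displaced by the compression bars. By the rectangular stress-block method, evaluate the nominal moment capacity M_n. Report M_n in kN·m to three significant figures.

M_n ≈ 1570 kN·m

Assume both tension and compression steel yield.
Net tension couple steel: A_s − A'_s = 3940 mm².
a = (A_s − A'_s) f_y / (0.85 f'_c b) = 1635100/(0.85 × 33.7 × 345) = 165.45 mm.
c = a/β₁ = 165.45/0.809 = 204.51 mm; ε'_s = 0.003(c − d')/c = 0.0022 ≥ f_y/E_s = 0.0021, so compression steel does yield.
M_n = (A_s − A'_s) f_y (d − a/2) + A'_s f_y (d − d') = [1635100 × (795 − 82.725) + 551950 × (795 − 54)] × 10⁻⁶ = 1164.64 + 408.99 = 1573.63 kN·m.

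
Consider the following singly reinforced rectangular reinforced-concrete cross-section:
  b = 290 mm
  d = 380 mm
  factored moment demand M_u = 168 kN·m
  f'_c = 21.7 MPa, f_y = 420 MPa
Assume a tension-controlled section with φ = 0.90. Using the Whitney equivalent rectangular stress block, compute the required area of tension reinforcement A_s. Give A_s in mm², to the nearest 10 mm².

A_s ≈ 1360 mm²

M_n = M_u/φ = 168/0.90 = 186.667 kN·m.
With M_n = 0.85 f'_c a b (d − a/2), solve the quadratic for a:
a = d − √(d² − 2M_n/(0.85 f'_c b)) = 380 − √(380² − 2 × 186.667×10⁶/(0.85 × 21.7 × 290)) = 106.86 mm.
A_s = 0.85 f'_c a b / f_y = 0.85 × 21.7 × 106.86 × 290 / 420 = 1361.0 mm².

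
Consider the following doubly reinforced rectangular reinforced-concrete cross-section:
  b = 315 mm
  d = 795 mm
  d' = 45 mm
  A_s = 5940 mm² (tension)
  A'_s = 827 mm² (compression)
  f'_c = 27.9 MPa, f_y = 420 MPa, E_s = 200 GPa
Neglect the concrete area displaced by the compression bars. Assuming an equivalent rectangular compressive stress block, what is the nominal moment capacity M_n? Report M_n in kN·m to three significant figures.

M_n ≈ 1660 kN·m

Assume both tension and compression steel yield.
Net tension couple steel: A_s − A'_s = 5113 mm².
a = (A_s − A'_s) f_y / (0.85 f'_c b) = 2147460/(0.85 × 27.9 × 315) = 287.47 mm.
c = a/β₁ = 287.47/0.85 = 338.20 mm; ε'_s = 0.003(c − d')/c = 0.0026 ≥ f_y/E_s = 0.0021, so compression steel does yield.
M_n = (A_s − A'_s) f_y (d − a/2) + A'_s f_y (d − d') = [2147460 × (795 − 143.735) + 347340 × (795 − 45)] × 10⁻⁶ = 1398.57 + 260.51 = 1659.08 kN·m.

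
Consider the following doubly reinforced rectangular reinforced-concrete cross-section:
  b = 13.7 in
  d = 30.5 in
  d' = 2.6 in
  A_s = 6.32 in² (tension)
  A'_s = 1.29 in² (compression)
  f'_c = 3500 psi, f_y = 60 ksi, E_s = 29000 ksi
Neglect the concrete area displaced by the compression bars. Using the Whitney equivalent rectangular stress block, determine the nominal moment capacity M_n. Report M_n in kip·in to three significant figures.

M_n ≈ 10200 kip·in

Assume both steels yield.
a = (A_s − A'_s) f_y/(0.85 f'_c b) = (6.32 − 1.29) × 60/(0.85 × 3.5 × 13.7) = 7.405 in.
c = a/β₁ = 7.405/0.85 = 8.712 in; ε'_s = 0.003(c − d')/c = 0.0021 ≥ ε_y = 0.0021, so the compression steel yields.
M_n = (A_s − A'_s) f_y (d − a/2) + A'_s f_y (d − d') = 301.8 × (30.5 − 3.7025) + 77.4 × (30.5 − 2.6) = 8087.5 + 2159.5 = 10247.0 kip·in.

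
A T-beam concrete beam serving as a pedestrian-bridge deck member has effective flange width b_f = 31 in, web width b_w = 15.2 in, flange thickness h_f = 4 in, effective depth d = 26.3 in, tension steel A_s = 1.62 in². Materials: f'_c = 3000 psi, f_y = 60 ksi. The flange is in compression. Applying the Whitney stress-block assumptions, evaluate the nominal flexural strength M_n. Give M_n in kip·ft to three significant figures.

Tension: T = A_s f_y = 1.62 × 60 = 97.2 kips.
Try a within the flange: a = T/(0.85 f'_c b_f) = 97.2/(0.85 × 3 × 31) = 1.230 in.
Since a = 1.230 ≤ h_f = 4 in, the stress block lies entirely in the flange; analyse as a rectangular beam of width b_f.
M_n = T(d − a/2) = 97.2 × (26.3 − 0.615) = 2496.6 kip·in.
M_n = 2496.6/12 = 208.05 kip·ft.

M_n ≈ 208 kip·ft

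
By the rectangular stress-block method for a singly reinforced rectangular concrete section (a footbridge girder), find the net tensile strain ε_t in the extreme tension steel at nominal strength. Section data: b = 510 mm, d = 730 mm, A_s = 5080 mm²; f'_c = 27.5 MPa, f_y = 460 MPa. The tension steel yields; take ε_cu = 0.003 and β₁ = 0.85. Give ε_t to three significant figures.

ε_t ≈ 0.00650

a = A_s f_y/(0.85 f'_c b) = 196.02 mm.
β₁ = 0.85, so c = a/β₁ = 196.02/0.85 = 230.61 mm.
From the linear strain diagram with ε_cu = 0.003: ε_t = 0.003 (d − c)/c = 0.003 × (730 − 230.61)/230.61 = 0.00650.
Since ε_t ≥ 0.005, the section is tension-controlled.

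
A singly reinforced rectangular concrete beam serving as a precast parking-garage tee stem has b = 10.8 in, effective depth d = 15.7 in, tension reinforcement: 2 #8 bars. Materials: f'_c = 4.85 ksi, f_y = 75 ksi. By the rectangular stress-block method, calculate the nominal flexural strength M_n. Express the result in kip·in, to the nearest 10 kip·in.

A_s = 2 × 0.79 = 1.58 in².
T = A_s f_y = 1.58 × 75 = 118.5 kips.
a = T/(0.85 f'_c b) = 118.5/(0.85 × 4.85 × 10.8) = 2.662 in.
M_n = T(d − a/2) = 118.5 × (15.7 − 1.331) = 1702.7 kip·in.

M_n ≈ 1700 kip·in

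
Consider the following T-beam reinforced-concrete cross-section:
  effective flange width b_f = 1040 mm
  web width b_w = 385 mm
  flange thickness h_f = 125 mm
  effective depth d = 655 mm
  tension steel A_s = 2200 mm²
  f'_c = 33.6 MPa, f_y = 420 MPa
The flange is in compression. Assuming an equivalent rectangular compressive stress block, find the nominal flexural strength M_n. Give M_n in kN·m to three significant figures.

M_n ≈ 591 kN·m

Tension: T = A_s f_y = 2200 × 420 = 924000 N.
Try a within the flange: a = T/(0.85 f'_c b_f) = 924000/(0.85 × 33.6 × 1040) = 31.11 mm.
Since a = 31.11 ≤ h_f = 125 mm, the stress block lies entirely in the flange; analyse as a rectangular beam of width b_f.
M_n = T(d − a/2) = 924000 × (655 − 15.555) = 590.85 × 10⁶ N·mm.
M_n = 590.85 kN·m.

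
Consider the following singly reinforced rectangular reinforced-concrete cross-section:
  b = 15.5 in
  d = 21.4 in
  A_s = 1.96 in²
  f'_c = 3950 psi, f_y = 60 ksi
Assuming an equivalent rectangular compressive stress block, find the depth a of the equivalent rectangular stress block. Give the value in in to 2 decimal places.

a ≈ 2.26 in

T = A_s f_y = 1.96 × 60 = 117.6 kips.
a = T/(0.85 f'_c b) = 117.6/(0.85 × 3.95 × 15.5) = 2.26 in.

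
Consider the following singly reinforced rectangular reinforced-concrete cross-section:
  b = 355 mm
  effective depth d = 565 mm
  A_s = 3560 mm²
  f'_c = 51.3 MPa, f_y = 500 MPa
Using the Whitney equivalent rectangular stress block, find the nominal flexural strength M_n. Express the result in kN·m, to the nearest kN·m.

M_n ≈ 903 kN·m

T = A_s f_y = 3560 × 500 = 1780000 N = 1780 kN.
From C = T: a = T/(0.85 f'_c b) = 1780000/(0.85 × 51.3 × 355) = 114.99 mm.
M_n = T(d − a/2) = 1780 kN × (565 − 57.495) mm = 903.36 kN·m.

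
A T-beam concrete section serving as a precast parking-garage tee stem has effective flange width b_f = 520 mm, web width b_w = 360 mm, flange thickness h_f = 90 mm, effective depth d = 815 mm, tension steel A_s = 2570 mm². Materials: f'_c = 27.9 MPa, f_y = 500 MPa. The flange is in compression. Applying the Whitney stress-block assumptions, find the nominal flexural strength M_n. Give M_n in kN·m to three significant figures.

Tension: T = A_s f_y = 2570 × 500 = 1285000 N.
Try a within the flange: a = T/(0.85 f'_c b_f) = 1285000/(0.85 × 27.9 × 520) = 104.20 mm.
a = 104.20 > h_f = 90 mm: the block extends into the web. Split into flange-overhang and web parts.
C_f = 0.85 f'_c (b_f − b_w) h_f = 0.85 × 27.9 × (520 − 360) × 90 = 341496 N.
Remaining web compression depth: a_w = (T − C_f)/(0.85 f'_c b_w) = (1285000 − 341496)/(0.85 × 27.9 × 360) = 110.51 mm.
M_n = C_f(d − h_f/2) + (T − C_f)(d − a_w/2) = 341496 × (815 − 45) + 943504 × (815 − 55.255) = 262.95 + 716.82 = 979.77 × 10⁶ N·mm.
M_n = 979.77 kN·m.

M_n ≈ 980 kN·m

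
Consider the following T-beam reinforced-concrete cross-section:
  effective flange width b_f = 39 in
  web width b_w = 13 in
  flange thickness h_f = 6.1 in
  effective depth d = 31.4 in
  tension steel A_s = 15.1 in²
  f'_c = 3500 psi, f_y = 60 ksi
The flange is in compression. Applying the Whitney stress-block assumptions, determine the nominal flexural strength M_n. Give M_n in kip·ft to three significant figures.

M_n ≈ 2050 kip·ft

Tension: T = A_s f_y = 15.1 × 60 = 906 kips.
Try a within the flange: a = T/(0.85 f'_c b_f) = 906/(0.85 × 3.5 × 39) = 7.809 in.
a = 7.809 > h_f = 6.1 in: the block extends into the web. Split into flange-overhang and web parts.
C_f = 0.85 f'_c (b_f − b_w) h_f = 0.85 × 3.5 × (39 − 13) × 6.1 = 471.8 kips.
Remaining web compression depth: a_w = (T − C_f)/(0.85 f'_c b_w) = (906 − 471.8)/(0.85 × 3.5 × 13) = 11.227 in.
M_n = C_f(d − h_f/2) + (T − C_f)(d − a_w/2) = 471.8 × (31.4 − 3.05) + 434.2 × (31.4 − 5.6135) = 13375.5 + 11196.5 = 24572.0 kip·in.
M_n = 24572.0/12 = 2047.67 kip·ft.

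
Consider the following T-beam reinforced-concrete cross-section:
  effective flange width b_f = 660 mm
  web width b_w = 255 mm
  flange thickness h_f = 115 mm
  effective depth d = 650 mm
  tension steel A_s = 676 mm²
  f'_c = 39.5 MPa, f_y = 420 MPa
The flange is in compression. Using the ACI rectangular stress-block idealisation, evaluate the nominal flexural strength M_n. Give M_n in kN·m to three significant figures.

M_n ≈ 183 kN·m

Tension: T = A_s f_y = 676 × 420 = 283920 N.
Try a within the flange: a = T/(0.85 f'_c b_f) = 283920/(0.85 × 39.5 × 660) = 12.81 mm.
Since a = 12.81 ≤ h_f = 115 mm, the stress block lies entirely in the flange; analyse as a rectangular beam of width b_f.
M_n = T(d − a/2) = 283920 × (650 − 6.405) = 182.73 × 10⁶ N·mm.
M_n = 182.73 kN·m.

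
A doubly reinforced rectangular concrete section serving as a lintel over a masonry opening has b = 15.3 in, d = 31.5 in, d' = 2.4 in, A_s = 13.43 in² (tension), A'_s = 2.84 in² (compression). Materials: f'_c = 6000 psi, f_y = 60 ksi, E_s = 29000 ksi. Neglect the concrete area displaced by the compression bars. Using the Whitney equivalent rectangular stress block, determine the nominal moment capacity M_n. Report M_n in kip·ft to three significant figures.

M_n ≈ 1870 kip·ft

Assume both steels yield.
a = (A_s − A'_s) f_y/(0.85 f'_c b) = (13.43 − 2.84) × 60/(0.85 × 6 × 15.3) = 8.143 in.
c = a/β₁ = 8.143/0.75 = 10.857 in; ε'_s = 0.003(c − d')/c = 0.0023 ≥ ε_y = 0.0021, so the compression steel yields.
M_n = (A_s − A'_s) f_y (d − a/2) + A'_s f_y (d − d') = 635.4 × (31.5 − 4.0715) + 170.4 × (31.5 − 2.4) = 17428.1 + 4958.6 = 22386.7 kip·in = 22386.7/12 = 1865.56 kip·ft.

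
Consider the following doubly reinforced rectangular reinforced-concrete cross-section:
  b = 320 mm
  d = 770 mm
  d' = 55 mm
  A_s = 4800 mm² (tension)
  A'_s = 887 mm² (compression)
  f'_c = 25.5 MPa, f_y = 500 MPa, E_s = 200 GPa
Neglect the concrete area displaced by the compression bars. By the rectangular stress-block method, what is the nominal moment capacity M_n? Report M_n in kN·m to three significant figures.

M_n ≈ 1550 kN·m

Assume both tension and compression steel yield.
Net tension couple steel: A_s − A'_s = 3913 mm².
a = (A_s − A'_s) f_y / (0.85 f'_c b) = 1956500/(0.85 × 25.5 × 320) = 282.08 mm.
c = a/β₁ = 282.08/0.85 = 331.86 mm; ε'_s = 0.003(c − d')/c = 0.0025 ≥ f_y/E_s = 0.0025, so compression steel does yield.
M_n = (A_s − A'_s) f_y (d − a/2) + A'_s f_y (d − d') = [1956500 × (770 − 141.04) + 443500 × (770 − 55)] × 10⁻⁶ = 1230.56 + 317.10 = 1547.66 kN·m.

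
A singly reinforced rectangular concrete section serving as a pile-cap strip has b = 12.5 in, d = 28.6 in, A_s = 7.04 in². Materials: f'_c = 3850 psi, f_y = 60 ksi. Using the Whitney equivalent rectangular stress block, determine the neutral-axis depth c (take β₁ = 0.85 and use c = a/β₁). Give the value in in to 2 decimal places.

c ≈ 12.15 in

T = A_s f_y = 7.04 × 60 = 422.4 kips.
a = T/(0.85 f'_c b) = 422.4/(0.85 × 3.85 × 12.5) = 10.3261 in.
With β₁ = 0.85, c = a/β₁ = 10.3261/0.85 = 12.15 in.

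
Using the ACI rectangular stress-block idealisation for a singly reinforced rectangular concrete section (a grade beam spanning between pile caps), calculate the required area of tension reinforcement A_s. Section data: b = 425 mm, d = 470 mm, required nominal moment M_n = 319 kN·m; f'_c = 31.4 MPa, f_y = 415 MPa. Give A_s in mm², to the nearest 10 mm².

A_s ≈ 1760 mm²

With M_n = 0.85 f'_c a b (d − a/2), solve the quadratic for a:
a = d − √(d² − 2M_n/(0.85 f'_c b)) = 470 − √(470² − 2 × 319×10⁶/(0.85 × 31.4 × 425)) = 64.22 mm.
A_s = 0.85 f'_c a b / f_y = 0.85 × 31.4 × 64.22 × 425 / 415 = 1755.3 mm².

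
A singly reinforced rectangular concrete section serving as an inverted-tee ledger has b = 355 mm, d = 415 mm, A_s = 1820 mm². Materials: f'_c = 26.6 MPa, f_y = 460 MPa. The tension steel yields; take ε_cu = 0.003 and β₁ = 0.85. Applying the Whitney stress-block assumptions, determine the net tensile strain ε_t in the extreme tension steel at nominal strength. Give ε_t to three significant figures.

a = A_s f_y/(0.85 f'_c b) = 104.30 mm.
β₁ = 0.85, so c = a/β₁ = 104.30/0.85 = 122.71 mm.
From the linear strain diagram with ε_cu = 0.003: ε_t = 0.003 (d − c)/c = 0.003 × (415 − 122.71)/122.71 = 0.00715.
Since ε_t ≥ 0.005, the section is tension-controlled.

ε_t ≈ 0.00715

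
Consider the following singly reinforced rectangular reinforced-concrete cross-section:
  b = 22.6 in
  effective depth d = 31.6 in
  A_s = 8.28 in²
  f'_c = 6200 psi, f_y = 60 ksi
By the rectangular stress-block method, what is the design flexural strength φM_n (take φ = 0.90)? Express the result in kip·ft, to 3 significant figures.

φM_n ≈ 1100 kip·ft

T = A_s f_y = 8.28 × 60 = 496.8 kips.
a = T/(0.85 f'_c b) = 496.8/(0.85 × 6.2 × 22.6) = 4.171 in.
M_n = T(d − a/2) = 496.8 × (31.6 − 2.0855) = 14662.8 kip·in = 14662.8/12 = 1221.90 kip·ft.
φM_n = 0.90 × 1221.90 = 1099.71 kip·ft.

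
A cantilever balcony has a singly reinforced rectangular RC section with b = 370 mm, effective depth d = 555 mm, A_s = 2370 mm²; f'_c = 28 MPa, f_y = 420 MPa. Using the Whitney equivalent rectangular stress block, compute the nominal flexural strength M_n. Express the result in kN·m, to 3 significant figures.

T = A_s f_y = 2370 × 420 = 995400 N = 995.4 kN.
From C = T: a = T/(0.85 f'_c b) = 995400/(0.85 × 28 × 370) = 113.04 mm.
M_n = T(d − a/2) = 995.4 kN × (555 − 56.52) mm = 496.19 kN·m.

M_n ≈ 496 kN·m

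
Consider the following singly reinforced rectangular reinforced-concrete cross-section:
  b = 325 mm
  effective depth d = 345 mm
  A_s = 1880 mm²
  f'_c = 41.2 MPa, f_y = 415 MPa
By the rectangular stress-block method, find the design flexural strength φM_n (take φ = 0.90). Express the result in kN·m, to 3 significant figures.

φM_n ≈ 218 kN·m

T = A_s f_y = 1880 × 415 = 780200 N = 780.2 kN.
From C = T: a = T/(0.85 f'_c b) = 780200/(0.85 × 41.2 × 325) = 68.55 mm.
M_n = T(d − a/2) = 780.2 kN × (345 − 34.275) mm = 242.43 kN·m.
φM_n = 0.90 × 242.43 = 218.19 kN·m.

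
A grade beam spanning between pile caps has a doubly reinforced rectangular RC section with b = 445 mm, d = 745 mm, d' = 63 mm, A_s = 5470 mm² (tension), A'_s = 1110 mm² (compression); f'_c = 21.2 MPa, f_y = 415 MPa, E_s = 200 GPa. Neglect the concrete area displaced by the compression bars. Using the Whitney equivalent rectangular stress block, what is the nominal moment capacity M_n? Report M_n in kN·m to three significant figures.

M_n ≈ 1460 kN·m

Assume both tension and compression steel yield.
Net tension couple steel: A_s − A'_s = 4360 mm².
a = (A_s − A'_s) f_y / (0.85 f'_c b) = 1809400/(0.85 × 21.2 × 445) = 225.64 mm.
c = a/β₁ = 225.64/0.85 = 265.46 mm; ε'_s = 0.003(c − d')/c = 0.0023 ≥ f_y/E_s = 0.0021, so compression steel does yield.
M_n = (A_s − A'_s) f_y (d − a/2) + A'_s f_y (d − d') = [1809400 × (745 − 112.82) + 460650 × (745 − 63)] × 10⁻⁶ = 1143.87 + 314.16 = 1458.03 kN·m.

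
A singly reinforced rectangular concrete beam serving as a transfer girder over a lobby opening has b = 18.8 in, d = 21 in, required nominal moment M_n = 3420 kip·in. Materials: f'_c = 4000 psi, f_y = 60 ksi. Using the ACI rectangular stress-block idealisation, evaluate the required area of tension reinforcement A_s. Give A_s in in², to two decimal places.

From M_n = 0.85 f'_c a b (d − a/2):
a = d − √(d² − 2M_n/(0.85 f'_c b)) = 21 − √(21² − 2 × 3420/(0.85 × 4 × 18.8)) = 2.725 in.
A_s = 0.85 f'_c a b / f_y = 0.85 × 4 × 2.725 × 18.8 / 60 = 2.903 in².

A_s ≈ 2.90 in²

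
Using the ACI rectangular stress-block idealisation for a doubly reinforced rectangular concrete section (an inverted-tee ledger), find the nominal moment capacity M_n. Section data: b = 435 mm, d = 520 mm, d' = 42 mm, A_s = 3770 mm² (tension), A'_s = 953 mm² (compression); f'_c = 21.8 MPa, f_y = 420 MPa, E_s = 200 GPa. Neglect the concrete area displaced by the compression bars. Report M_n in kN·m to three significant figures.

Assume both tension and compression steel yield.
Net tension couple steel: A_s − A'_s = 2817 mm².
a = (A_s − A'_s) f_y / (0.85 f'_c b) = 1183140/(0.85 × 21.8 × 435) = 146.78 mm.
c = a/β₁ = 146.78/0.85 = 172.68 mm; ε'_s = 0.003(c − d')/c = 0.0023 ≥ f_y/E_s = 0.0021, so compression steel does yield.
M_n = (A_s − A'_s) f_y (d − a/2) + A'_s f_y (d − d') = [1183140 × (520 − 73.39) + 400260 × (520 − 42)] × 10⁻⁶ = 528.40 + 191.32 = 719.72 kN·m.

M_n ≈ 720 kN·m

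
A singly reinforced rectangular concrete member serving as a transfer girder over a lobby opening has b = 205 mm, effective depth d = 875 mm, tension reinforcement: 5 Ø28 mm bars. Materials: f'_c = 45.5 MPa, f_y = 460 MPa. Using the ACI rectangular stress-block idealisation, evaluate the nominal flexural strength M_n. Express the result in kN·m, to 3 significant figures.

A_s = 5 × 616 = 3080 mm².
T = A_s f_y = 3080 × 460 = 1416800 N = 1416.8 kN.
From C = T: a = T/(0.85 f'_c b) = 1416800/(0.85 × 45.5 × 205) = 178.70 mm.
M_n = T(d − a/2) = 1416.8 kN × (875 − 89.35) mm = 1113.11 kN·m.

M_n ≈ 1110 kN·m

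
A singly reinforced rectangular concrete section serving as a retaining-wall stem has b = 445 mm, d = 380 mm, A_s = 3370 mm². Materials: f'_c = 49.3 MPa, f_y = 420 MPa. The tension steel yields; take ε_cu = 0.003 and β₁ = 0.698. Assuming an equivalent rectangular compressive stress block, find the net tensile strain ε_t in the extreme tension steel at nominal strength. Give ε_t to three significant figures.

ε_t ≈ 0.00748

a = A_s f_y/(0.85 f'_c b) = 75.90 mm.
β₁ = 0.698, so c = a/β₁ = 75.90/0.698 = 108.74 mm.
From the linear strain diagram with ε_cu = 0.003: ε_t = 0.003 (d − c)/c = 0.003 × (380 − 108.74)/108.74 = 0.00748.
Since ε_t ≥ 0.005, the section is tension-controlled.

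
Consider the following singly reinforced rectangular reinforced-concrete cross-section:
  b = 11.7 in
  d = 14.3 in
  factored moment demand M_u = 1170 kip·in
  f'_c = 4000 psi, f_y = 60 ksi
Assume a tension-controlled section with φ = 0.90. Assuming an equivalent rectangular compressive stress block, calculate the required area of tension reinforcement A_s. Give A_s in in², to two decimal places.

M_n = M_u/φ = 1170/0.90 = 1300 kip·in.
From M_n = 0.85 f'_c a b (d − a/2):
a = d − √(d² − 2M_n/(0.85 f'_c b)) = 14.3 − √(14.3² − 2 × 1300/(0.85 × 4 × 11.7)) = 2.505 in.
A_s = 0.85 f'_c a b / f_y = 0.85 × 4 × 2.505 × 11.7 / 60 = 1.661 in².

A_s ≈ 1.66 in²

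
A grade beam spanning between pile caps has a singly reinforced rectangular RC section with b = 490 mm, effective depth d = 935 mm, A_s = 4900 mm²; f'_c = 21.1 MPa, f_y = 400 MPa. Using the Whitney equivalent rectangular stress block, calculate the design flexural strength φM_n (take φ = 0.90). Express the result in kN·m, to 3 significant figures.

T = A_s f_y = 4900 × 400 = 1960000 N = 1960 kN.
From C = T: a = T/(0.85 f'_c b) = 1960000/(0.85 × 21.1 × 490) = 223.03 mm.
M_n = T(d − a/2) = 1960 kN × (935 − 111.515) mm = 1614.03 kN·m.
φM_n = 0.90 × 1614.03 = 1452.63 kN·m.

φM_n ≈ 1450 kN·m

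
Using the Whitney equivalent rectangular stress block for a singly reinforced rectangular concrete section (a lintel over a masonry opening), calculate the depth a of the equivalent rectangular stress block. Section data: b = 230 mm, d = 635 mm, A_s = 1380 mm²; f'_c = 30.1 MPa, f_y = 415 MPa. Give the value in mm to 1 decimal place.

a ≈ 97.3 mm

T = A_s f_y = 1380 × 415 = 572700 N = 572.7 kN.
Setting C = 0.85 f'_c a b equal to T: a = 572700/(0.85 × 30.1 × 230) = 97.3 mm.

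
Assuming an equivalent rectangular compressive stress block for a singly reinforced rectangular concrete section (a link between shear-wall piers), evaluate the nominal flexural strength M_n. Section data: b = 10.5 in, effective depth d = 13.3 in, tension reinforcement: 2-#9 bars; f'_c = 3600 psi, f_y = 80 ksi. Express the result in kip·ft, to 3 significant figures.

A_s = 2 × 1 = 2 in².
T = A_s f_y = 2 × 80 = 160 kips.
a = T/(0.85 f'_c b) = 160/(0.85 × 3.6 × 10.5) = 4.980 in.
M_n = T(d − a/2) = 160 × (13.3 − 2.49) = 1729.6 kip·in = 1729.6/12 = 144.13 kip·ft.

M_n ≈ 144 kip·ft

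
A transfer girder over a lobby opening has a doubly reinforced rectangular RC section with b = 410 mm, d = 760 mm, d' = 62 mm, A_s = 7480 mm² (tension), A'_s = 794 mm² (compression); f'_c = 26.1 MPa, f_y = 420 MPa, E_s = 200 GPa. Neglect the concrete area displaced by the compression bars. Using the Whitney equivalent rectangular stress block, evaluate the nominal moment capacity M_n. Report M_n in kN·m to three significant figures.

Assume both tension and compression steel yield.
Net tension couple steel: A_s − A'_s = 6686 mm².
a = (A_s − A'_s) f_y / (0.85 f'_c b) = 2808120/(0.85 × 26.1 × 410) = 308.73 mm.
c = a/β₁ = 308.73/0.85 = 363.21 mm; ε'_s = 0.003(c − d')/c = 0.0025 ≥ f_y/E_s = 0.0021, so compression steel does yield.
M_n = (A_s − A'_s) f_y (d − a/2) + A'_s f_y (d − d') = [2808120 × (760 − 154.365) + 333480 × (760 − 62)] × 10⁻⁶ = 1700.70 + 232.77 = 1933.47 kN·m.

M_n ≈ 1930 kN·m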